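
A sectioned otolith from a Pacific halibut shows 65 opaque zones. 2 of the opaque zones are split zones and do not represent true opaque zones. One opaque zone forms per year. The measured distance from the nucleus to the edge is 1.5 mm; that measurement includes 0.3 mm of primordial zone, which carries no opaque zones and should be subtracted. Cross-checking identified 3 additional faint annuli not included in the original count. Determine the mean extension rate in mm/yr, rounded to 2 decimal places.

0.02 mm/yr

After corrections the count is 65 − 2 + 3 = 66 opaque zones.
The growth record spans 1.5 − 0.3 = 1.2 mm.
1.2 mm over 66 years gives 1.2 / 66 ≈ 0.02 mm/yr.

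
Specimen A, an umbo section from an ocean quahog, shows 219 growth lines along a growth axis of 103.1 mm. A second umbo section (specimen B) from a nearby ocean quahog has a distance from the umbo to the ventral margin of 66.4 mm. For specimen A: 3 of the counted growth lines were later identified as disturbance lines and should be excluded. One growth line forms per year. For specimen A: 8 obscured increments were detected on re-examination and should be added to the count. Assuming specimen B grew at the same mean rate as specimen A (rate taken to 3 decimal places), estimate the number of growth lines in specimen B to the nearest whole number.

Specimen A: true growth line count = 219 − 3 + 8 = 224.
A: Extension rate ≈ 103.1 / 224 = 0.460 mm per year.
For B, 66.4 / 0.460 = 144.35 years ≈ 144 growth lines.

144 growth lines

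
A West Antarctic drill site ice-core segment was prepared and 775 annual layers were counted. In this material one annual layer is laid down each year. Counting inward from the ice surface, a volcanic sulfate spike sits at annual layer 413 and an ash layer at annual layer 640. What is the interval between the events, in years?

227 years

640 − 413 = 227 annual layers lie between the two events.
At one annual layer per year, 227 years elapsed between them.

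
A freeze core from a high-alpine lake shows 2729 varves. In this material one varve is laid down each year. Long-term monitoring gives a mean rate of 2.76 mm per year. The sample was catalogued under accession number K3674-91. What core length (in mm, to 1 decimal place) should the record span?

7532.0 mm

2729 years of growth are recorded.
2729 years at 2.76 mm/year gives 2.76 × 2729 = 7532.0 mm.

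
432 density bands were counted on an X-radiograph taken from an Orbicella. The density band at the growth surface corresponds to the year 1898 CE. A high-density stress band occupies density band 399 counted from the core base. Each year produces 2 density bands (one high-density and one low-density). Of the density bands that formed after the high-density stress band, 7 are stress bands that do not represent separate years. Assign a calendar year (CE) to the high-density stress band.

1885 CE

432 − 399 = 33 density bands lie beyond the high-density stress band toward the growth surface.
Removing the 7 false density bands leaves 33 − 7 = 26 true density bands beyond the high-density stress band.
With 2 density bands per year, 26 / 2 = 13 years.
1898 − 13 = 1885 CE.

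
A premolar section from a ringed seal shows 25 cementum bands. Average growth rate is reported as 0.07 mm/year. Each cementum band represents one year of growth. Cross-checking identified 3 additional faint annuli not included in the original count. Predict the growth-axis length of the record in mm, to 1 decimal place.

Adjusted count: 25 + 3 = 28 cementum bands.
28 years at 0.07 mm/year gives 0.07 × 28 = 2.0 mm.

2.0 mm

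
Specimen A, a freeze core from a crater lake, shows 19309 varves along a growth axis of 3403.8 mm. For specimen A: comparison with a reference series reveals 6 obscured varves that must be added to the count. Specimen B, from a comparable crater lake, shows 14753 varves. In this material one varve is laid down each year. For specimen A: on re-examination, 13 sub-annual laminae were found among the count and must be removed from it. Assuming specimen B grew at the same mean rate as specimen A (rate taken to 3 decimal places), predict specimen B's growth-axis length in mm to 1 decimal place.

2596.5 mm

Specimen A: after corrections the count is 19309 − 13 + 6 = 19302 varves.
A: Extension rate ≈ 3403.8 / 19302 = 0.176 mm/year.
Length of B = 0.176 × 14753 = 2596.5 mm.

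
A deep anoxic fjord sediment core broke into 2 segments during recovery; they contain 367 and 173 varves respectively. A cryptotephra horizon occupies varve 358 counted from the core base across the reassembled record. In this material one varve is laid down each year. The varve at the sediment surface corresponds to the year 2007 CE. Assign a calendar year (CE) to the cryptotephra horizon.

1825 CE

Total varves = 367 + 173 = 540.
Between varve 358 and the sediment surface there are 540 − 358 = 182 varves.
Counting back 182 years from 2007 CE places the cryptotephra horizon in 2007 − 182 = 1825 CE.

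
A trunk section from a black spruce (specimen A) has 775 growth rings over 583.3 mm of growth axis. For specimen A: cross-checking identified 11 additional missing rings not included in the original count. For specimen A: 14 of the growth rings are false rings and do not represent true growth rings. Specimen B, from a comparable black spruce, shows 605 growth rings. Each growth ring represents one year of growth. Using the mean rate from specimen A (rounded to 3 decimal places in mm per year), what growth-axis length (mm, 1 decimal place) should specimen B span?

Specimen A: true growth ring count = 775 − 14 + 11 = 772.
A: Extension rate ≈ 583.3 / 772 = 0.756 mm per year.
For B, 0.756 mm/year × 605 years = 457.4 mm.

457.4 mm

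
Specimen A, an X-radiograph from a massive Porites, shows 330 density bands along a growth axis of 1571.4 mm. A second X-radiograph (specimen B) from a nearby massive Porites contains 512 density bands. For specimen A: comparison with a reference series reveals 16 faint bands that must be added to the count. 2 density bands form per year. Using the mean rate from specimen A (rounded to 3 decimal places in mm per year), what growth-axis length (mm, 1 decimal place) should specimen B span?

Specimen A: true density band count = 330 + 16 = 346.
Specimen A: dividing by 2 density bands per year: 346 / 2 = 173 years.
A: Mean rate = 1571.4 mm / 173 years ≈ 9.083 mm per year.
Specimen B: with 2 density bands per year, 512 / 2 = 256 years. Length of B = 9.083 × 256 = 2325.2 mm.

2325.2 mm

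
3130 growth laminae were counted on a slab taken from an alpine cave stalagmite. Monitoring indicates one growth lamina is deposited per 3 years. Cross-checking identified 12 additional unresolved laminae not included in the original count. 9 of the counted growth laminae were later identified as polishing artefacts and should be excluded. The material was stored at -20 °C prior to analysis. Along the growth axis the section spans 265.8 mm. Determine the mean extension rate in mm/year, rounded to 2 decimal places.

0.03 mm/year

True growth lamina count = 3130 − 9 + 12 = 3133.
At 3 years per growth lamina, 3133 × 3 = 9399 years.
Mean rate = 265.8 mm / 9399 years ≈ 0.03 mm/year.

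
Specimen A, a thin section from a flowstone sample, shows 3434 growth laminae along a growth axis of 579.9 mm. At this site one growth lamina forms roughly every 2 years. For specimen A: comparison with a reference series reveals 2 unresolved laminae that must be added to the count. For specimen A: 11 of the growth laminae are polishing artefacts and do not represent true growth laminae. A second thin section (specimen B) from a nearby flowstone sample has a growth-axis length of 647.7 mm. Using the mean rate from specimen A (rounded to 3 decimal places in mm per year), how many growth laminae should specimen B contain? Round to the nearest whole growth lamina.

Specimen A: adjusted count: 3434 − 11 + 2 = 3425 growth laminae.
Specimen A: 3425 growth laminae at 2 years each span 3425 × 2 = 6850 years.
A: Mean rate = 579.9 mm / 6850 years ≈ 0.085 mm/yr.
Specimen B: 647.7 mm / 0.085 mm per year = 7620.00 years; at 2 years per growth lamina that is 7620.00 / 2 ≈ 3810 growth laminae.

3810 growth laminae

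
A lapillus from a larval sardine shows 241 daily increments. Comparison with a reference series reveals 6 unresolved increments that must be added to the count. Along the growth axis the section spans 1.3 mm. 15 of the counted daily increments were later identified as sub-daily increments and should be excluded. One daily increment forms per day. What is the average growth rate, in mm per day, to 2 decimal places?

After corrections the count is 241 − 15 + 6 = 232 daily increments.
Mean rate = 1.3 mm / 232 days ≈ 0.01 mm per day.

0.01 mm per day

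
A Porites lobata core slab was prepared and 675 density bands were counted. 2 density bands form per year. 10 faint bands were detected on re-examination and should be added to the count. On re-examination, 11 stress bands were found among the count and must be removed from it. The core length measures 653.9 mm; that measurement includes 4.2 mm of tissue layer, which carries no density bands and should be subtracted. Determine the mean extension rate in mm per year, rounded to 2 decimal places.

1.93 mm per year

Correcting the raw count gives 675 − 11 + 10 = 674 true density bands.
With 2 density bands per year, 674 / 2 = 337 years.
Removing the 4.2 mm offcut leaves 653.9 − 4.2 = 649.7 mm.
649.7 mm over 337 years gives 649.7 / 337 ≈ 1.93 mm per year.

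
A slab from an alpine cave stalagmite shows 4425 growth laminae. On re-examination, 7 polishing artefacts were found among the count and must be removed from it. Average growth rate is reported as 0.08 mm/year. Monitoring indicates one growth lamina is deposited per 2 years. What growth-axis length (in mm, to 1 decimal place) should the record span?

After corrections the count is 4425 − 7 = 4418 growth laminae.
Multiplying by 2 years per growth lamina: 4418 × 2 = 8836 years.
Length ≈ 0.08 × 8836 = 706.9 mm.

706.9 mm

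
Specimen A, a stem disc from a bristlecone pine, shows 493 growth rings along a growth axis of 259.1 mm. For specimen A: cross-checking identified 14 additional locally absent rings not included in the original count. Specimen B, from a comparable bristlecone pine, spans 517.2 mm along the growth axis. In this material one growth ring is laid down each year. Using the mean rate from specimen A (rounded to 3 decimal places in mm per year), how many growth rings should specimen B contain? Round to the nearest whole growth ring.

Specimen A: adjusted count: 493 + 14 = 507 growth rings.
A: Extension rate ≈ 259.1 / 507 = 0.511 mm/yr.
Specimen B: 517.2 mm / 0.511 mm per year = 1012.13 years ≈ 1012 growth rings.

1012 growth rings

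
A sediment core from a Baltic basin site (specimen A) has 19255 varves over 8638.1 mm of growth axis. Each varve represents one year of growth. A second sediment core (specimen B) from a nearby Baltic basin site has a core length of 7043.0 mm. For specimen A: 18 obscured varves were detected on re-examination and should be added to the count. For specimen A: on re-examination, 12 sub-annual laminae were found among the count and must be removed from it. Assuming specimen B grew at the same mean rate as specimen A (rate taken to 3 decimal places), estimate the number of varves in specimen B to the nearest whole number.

15721 varves

Specimen A: after corrections the count is 19255 − 12 + 18 = 19261 varves.
A: 8638.1 mm over 19261 years gives 8638.1 / 19261 ≈ 0.448 mm/yr.
For B, 7043.0 / 0.448 = 15720.98 years ≈ 15721 varves.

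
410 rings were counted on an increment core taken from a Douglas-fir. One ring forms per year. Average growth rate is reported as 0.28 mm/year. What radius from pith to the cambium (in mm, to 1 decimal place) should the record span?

114.8 mm

410 years of growth are recorded.
410 years at 0.28 mm/year gives 0.28 × 410 = 114.8 mm.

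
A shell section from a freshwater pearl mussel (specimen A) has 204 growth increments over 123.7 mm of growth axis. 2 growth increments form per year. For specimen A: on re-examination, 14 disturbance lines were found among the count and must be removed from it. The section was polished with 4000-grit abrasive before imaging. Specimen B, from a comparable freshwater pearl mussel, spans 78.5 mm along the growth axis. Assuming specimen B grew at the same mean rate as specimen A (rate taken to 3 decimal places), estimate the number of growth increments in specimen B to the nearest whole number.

121 growth increments

Specimen A: after corrections the count is 204 − 14 = 190 growth increments.
Specimen A: 190 growth increments at 2 per year is 190 / 2 = 95 years.
A: Extension rate ≈ 123.7 / 95 = 1.302 mm/year.
For B, 78.5 / 1.302 = 60.29 years; at 2 growth increments per year that is 60.29 × 2 ≈ 121 growth increments.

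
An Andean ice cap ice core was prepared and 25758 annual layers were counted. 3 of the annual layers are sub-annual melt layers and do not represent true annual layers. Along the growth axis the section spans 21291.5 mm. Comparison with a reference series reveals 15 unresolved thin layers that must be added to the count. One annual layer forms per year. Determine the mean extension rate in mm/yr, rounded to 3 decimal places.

0.826 mm/yr

After corrections the count is 25758 − 3 + 15 = 25770 annual layers.
Mean rate = 21291.5 mm / 25770 years ≈ 0.826 mm/yr.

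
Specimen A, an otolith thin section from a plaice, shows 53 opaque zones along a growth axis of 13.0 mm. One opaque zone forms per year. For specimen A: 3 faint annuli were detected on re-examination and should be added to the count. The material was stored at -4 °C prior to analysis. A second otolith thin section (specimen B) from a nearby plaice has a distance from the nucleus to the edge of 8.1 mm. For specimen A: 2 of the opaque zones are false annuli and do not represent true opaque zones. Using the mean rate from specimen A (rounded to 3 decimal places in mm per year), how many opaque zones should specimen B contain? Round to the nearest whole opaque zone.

34 opaque zones

Specimen A: true opaque zone count = 53 − 2 + 3 = 54.
A: 13.0 mm over 54 years gives 13.0 / 54 ≈ 0.241 mm/year.
For B, 8.1 / 0.241 = 33.61 years ≈ 34 opaque zones.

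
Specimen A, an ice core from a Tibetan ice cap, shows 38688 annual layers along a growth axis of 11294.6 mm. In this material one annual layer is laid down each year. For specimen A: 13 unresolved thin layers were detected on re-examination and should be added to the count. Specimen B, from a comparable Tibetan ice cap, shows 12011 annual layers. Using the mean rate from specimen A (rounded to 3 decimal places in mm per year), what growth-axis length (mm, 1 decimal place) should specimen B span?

3507.2 mm

Specimen A: correcting the raw count gives 38688 + 13 = 38701 true annual layers.
A: 11294.6 mm over 38701 years gives 11294.6 / 38701 ≈ 0.292 mm/yr.
B's length ≈ 0.292 × 12011 = 3507.2 mm.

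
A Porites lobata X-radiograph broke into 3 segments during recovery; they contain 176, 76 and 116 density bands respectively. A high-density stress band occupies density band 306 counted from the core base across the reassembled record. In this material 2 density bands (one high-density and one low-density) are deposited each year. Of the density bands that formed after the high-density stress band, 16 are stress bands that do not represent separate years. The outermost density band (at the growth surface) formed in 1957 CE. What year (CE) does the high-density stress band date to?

1934 CE

Total density bands = 176 + 76 + 116 = 368.
The high-density stress band sits at density band 306 from the core base, so 368 − 306 = 62 density bands formed after it.
Excluding 16 false density bands: 62 − 16 = 46.
With 2 density bands per year, 46 / 2 = 23 years.
Counting back 23 years from 1957 CE places the high-density stress band in 1957 − 23 = 1934 CE.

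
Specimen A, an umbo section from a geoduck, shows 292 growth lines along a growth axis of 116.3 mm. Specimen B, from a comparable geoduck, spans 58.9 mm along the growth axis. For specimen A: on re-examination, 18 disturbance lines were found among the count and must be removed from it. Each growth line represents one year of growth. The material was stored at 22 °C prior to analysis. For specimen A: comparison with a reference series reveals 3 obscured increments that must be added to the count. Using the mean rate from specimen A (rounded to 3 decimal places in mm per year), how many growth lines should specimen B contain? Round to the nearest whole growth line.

Specimen A: true growth line count = 292 − 18 + 3 = 277.
A: Extension rate ≈ 116.3 / 277 = 0.420 mm per year.
B spans 58.9 / 0.420 = 140.24 years ≈ 140 growth lines.

140 growth lines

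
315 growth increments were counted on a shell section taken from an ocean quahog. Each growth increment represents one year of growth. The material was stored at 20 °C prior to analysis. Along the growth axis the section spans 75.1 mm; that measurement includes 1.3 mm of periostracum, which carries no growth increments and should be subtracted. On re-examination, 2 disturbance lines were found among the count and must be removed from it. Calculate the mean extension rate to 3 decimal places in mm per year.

0.236 mm per year

Adjusted count: 315 − 2 = 313 growth increments.
The growth record spans 75.1 − 1.3 = 73.8 mm.
Extension rate ≈ 73.8 / 313 = 0.236 mm per year.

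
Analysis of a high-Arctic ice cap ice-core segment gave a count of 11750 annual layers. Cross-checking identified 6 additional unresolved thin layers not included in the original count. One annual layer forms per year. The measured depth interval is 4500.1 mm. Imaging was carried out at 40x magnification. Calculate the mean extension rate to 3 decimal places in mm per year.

True annual layer count = 11750 + 6 = 11756.
Extension rate ≈ 4500.1 / 11756 = 0.383 mm per year.

0.383 mm per year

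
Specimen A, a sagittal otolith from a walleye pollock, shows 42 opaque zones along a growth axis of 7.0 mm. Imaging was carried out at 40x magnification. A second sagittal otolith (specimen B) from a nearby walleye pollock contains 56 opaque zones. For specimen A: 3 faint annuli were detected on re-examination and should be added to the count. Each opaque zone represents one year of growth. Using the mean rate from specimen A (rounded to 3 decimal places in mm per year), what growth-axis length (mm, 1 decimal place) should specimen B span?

8.7 mm

Specimen A: true opaque zone count = 42 + 3 = 45.
A: Extension rate ≈ 7.0 / 45 = 0.156 mm per year.
Length of B = 0.156 × 56 = 8.7 mm.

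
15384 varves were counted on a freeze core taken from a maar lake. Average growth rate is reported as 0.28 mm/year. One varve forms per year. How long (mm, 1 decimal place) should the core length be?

4307.5 mm

The record spans 15384 years at 0.28 mm per year.
15384 years at 0.28 mm/year gives 0.28 × 15384 = 4307.5 mm.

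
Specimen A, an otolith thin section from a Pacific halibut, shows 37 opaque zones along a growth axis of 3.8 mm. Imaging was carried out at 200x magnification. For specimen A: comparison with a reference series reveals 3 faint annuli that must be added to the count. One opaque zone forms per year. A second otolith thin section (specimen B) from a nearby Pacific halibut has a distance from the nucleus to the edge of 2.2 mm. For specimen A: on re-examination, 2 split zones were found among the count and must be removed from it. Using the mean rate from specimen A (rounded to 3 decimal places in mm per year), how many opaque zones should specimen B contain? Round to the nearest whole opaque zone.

Specimen A: adjusted count: 37 − 2 + 3 = 38 opaque zones.
A: 3.8 mm over 38 years gives 3.8 / 38 ≈ 0.100 mm/year.
B spans 2.2 / 0.100 = 22.00 years ≈ 22 opaque zones.

22 opaque zones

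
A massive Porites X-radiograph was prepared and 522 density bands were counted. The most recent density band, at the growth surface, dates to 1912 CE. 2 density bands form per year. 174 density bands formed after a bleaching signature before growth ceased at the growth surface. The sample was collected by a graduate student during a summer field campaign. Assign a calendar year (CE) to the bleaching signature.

174 density bands formed after the bleaching signature.
With 2 density bands per year, 174 / 2 = 87 years.
Counting back 87 years from 1912 CE places the bleaching signature in 1912 − 87 = 1825 CE.

1825 CE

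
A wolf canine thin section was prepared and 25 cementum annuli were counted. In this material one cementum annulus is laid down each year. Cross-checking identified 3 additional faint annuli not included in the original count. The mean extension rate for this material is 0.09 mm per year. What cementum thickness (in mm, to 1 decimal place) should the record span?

True cementum annulus count = 25 + 3 = 28.
Predicted length = 0.09 mm/year × 28 years = 2.5 mm.

2.5 mm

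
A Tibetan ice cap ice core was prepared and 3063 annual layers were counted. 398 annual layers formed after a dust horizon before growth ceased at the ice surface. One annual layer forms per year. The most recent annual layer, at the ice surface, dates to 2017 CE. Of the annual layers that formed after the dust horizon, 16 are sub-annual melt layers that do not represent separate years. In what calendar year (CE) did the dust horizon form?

1635 CE

398 annual layers post-date the dust horizon.
Removing the 16 false annual layers leaves 398 − 16 = 382 true annual layers beyond the dust horizon.
Counting back 382 years from 2017 CE places the dust horizon in 2017 − 382 = 1635 CE.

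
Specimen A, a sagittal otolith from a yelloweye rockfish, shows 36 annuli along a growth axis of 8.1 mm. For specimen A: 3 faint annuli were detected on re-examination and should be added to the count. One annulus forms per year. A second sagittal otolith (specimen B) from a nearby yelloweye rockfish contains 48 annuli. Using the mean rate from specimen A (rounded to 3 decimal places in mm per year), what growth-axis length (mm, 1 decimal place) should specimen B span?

Specimen A: adjusted count: 36 + 3 = 39 annuli.
A: Mean rate = 8.1 mm / 39 years ≈ 0.208 mm/yr.
For B, 0.208 mm/year × 48 years = 10.0 mm.

10.0 mm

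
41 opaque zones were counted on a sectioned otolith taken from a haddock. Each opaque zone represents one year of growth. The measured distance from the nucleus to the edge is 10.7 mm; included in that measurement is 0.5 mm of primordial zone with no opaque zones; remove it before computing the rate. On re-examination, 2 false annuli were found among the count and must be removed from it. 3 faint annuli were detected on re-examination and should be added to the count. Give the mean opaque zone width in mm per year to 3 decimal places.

0.243 mm per year

True opaque zone count = 41 − 2 + 3 = 42.
The growth record spans 10.7 − 0.5 = 10.2 mm.
Extension rate ≈ 10.2 / 42 = 0.243 mm per year.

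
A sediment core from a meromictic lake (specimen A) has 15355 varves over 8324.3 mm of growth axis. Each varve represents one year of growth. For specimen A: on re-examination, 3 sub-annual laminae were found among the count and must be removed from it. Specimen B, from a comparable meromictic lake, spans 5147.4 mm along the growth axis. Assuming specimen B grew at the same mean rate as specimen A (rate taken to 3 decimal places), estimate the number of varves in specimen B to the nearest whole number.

Specimen A: true varve count = 15355 − 3 = 15352.
A: 8324.3 mm over 15352 years gives 8324.3 / 15352 ≈ 0.542 mm per year.
B spans 5147.4 / 0.542 = 9497.05 years ≈ 9497 varves.

9497 varves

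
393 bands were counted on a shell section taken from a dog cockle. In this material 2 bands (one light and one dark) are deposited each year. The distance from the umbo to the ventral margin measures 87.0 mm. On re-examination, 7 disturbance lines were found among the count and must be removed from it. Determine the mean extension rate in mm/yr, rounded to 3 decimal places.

0.451 mm/yr

Adjusted count: 393 − 7 = 386 bands.
386 bands at 2 per year is 386 / 2 = 193 years.
87.0 mm over 193 years gives 87.0 / 193 ≈ 0.451 mm/yr.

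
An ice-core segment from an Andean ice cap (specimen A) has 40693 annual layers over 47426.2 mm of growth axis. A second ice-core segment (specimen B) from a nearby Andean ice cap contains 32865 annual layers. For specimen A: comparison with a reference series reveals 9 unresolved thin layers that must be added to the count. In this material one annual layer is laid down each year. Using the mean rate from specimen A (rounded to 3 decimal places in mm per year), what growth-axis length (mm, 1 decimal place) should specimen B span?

38287.7 mm

Specimen A: correcting the raw count gives 40693 + 9 = 40702 true annual layers.
A: Mean rate = 47426.2 mm / 40702 years ≈ 1.165 mm/yr.
Length of B = 1.165 × 32865 = 38287.7 mm.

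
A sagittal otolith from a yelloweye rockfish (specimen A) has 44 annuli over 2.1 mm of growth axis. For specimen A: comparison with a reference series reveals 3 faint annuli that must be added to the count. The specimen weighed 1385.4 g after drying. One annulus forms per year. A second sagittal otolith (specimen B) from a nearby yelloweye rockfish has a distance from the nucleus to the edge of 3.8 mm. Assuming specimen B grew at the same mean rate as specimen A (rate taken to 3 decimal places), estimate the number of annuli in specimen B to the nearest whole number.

Specimen A: true annulus count = 44 + 3 = 47.
A: Mean rate = 2.1 mm / 47 years ≈ 0.045 mm/year.
Specimen B: 3.8 mm / 0.045 mm per year = 84.44 years ≈ 84 annuli.

84 annuli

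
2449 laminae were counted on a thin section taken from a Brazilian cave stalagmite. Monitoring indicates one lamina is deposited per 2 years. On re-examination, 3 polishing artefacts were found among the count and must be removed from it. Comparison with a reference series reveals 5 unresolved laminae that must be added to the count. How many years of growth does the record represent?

Correcting the raw count gives 2449 − 3 + 5 = 2451 true laminae.
2451 laminae at 2 years each span 2451 × 2 = 4902 years.

4902 yr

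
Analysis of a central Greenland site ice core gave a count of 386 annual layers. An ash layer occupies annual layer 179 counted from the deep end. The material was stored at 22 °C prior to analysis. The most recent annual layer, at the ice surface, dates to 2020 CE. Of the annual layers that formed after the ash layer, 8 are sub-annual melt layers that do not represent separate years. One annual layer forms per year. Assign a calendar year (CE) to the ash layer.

1821 CE

386 − 179 = 207 annual layers lie beyond the ash layer toward the ice surface.
Excluding 8 false annual layers: 207 − 8 = 199.
Counting back 199 years from 2020 CE places the ash layer in 2020 − 199 = 1821 CE.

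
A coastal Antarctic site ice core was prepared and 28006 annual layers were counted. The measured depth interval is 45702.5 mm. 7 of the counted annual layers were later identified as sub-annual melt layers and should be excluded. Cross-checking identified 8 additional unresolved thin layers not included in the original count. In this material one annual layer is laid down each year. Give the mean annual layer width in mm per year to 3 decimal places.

1.632 mm per year

Adjusted count: 28006 − 7 + 8 = 28007 annual layers.
45702.5 mm over 28007 years gives 45702.5 / 28007 ≈ 1.632 mm per year.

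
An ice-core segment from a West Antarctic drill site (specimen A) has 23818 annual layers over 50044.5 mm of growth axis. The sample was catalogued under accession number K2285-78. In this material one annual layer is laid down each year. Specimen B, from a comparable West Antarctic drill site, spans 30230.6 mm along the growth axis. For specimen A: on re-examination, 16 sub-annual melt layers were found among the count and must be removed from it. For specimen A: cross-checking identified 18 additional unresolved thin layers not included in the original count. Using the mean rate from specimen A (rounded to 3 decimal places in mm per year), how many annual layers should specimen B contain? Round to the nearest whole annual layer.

Specimen A: correcting the raw count gives 23818 − 16 + 18 = 23820 true annual layers.
A: 50044.5 mm over 23820 years gives 50044.5 / 23820 ≈ 2.101 mm/yr.
For B, 30230.6 / 2.101 = 14388.67 years ≈ 14389 annual layers.

14389 annual layers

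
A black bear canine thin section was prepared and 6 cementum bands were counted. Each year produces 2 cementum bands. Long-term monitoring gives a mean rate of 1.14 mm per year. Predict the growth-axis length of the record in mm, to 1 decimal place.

Dividing by 2 cementum bands per year: 6 / 2 = 3 years.
Length ≈ 1.14 × 3 = 3.4 mm.

3.4 mm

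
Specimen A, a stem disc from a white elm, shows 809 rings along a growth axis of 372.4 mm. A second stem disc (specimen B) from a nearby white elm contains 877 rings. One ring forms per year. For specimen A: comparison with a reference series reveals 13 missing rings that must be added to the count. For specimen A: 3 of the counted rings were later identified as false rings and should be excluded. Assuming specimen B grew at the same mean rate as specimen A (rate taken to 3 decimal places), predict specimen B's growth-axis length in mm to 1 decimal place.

Specimen A: adjusted count: 809 − 3 + 13 = 819 rings.
A: Extension rate ≈ 372.4 / 819 = 0.455 mm/year.
Length of B = 0.455 × 877 = 399.0 mm.

399.0 mm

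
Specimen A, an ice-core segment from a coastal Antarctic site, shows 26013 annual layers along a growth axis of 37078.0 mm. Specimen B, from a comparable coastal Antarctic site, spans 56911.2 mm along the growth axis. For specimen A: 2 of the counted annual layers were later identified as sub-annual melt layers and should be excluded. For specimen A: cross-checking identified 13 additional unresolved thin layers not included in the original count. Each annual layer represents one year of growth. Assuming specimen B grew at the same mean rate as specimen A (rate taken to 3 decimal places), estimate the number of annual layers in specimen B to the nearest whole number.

39938 annual layers

Specimen A: true annual layer count = 26013 − 2 + 13 = 26024.
A: Mean rate = 37078.0 mm / 26024 years ≈ 1.425 mm per year.
For B, 56911.2 / 1.425 = 39937.68 years ≈ 39938 annual layers.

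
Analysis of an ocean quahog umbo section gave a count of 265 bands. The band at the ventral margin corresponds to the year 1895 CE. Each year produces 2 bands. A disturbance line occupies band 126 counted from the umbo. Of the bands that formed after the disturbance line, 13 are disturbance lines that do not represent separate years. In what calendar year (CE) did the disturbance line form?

1832 CE

The disturbance line sits at band 126 from the umbo, so 265 − 126 = 139 bands formed after it.
Excluding 13 false bands: 139 − 13 = 126.
126 bands at 2 per year is 126 / 2 = 63 years.
Counting back 63 years from 1895 CE places the disturbance line in 1895 − 63 = 1832 CE.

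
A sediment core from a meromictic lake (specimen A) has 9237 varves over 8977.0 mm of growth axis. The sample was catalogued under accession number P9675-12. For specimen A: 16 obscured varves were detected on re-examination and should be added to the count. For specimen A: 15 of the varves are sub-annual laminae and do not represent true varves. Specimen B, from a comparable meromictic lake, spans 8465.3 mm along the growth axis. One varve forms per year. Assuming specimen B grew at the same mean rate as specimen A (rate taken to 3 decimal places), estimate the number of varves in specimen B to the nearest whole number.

Specimen A: after corrections the count is 9237 − 15 + 16 = 9238 varves.
A: Mean rate = 8977.0 mm / 9238 years ≈ 0.972 mm/yr.
B spans 8465.3 / 0.972 = 8709.16 years ≈ 8709 varves.

8709 varves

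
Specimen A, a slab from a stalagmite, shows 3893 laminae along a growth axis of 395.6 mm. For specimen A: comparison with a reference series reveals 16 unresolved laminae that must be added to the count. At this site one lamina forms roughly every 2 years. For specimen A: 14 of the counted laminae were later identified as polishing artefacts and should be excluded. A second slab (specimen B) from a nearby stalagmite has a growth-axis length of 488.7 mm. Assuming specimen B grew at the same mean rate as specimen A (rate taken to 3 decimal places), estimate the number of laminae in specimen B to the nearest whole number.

Specimen A: true lamina count = 3893 − 14 + 16 = 3895.
Specimen A: multiplying by 2 years per lamina: 3895 × 2 = 7790 years.
A: 395.6 mm over 7790 years gives 395.6 / 7790 ≈ 0.051 mm/yr.
B spans 488.7 / 0.051 = 9582.35 years; at 2 years per lamina that is 9582.35 / 2 ≈ 4791 laminae.

4791 laminae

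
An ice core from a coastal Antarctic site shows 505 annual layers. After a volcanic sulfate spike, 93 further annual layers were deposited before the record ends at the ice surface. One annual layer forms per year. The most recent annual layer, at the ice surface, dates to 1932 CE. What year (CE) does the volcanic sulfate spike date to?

93 annual layers formed after the volcanic sulfate spike.
1932 − 93 = 1839 CE.

1839 CE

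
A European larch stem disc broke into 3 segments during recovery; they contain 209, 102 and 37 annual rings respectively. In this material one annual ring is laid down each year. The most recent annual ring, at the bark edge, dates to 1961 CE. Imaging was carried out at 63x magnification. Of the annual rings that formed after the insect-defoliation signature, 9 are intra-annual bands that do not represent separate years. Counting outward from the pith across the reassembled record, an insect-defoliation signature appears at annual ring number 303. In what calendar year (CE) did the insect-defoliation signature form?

1925 CE

Total annual rings = 209 + 102 + 37 = 348.
Between annual ring 303 and the bark edge there are 348 − 303 = 45 annual rings.
Removing the 9 false annual rings leaves 45 − 9 = 36 true annual rings beyond the insect-defoliation signature.
The annual ring at the bark edge is 1961 CE, so the insect-defoliation signature dates to 1961 − 36 = 1925 CE.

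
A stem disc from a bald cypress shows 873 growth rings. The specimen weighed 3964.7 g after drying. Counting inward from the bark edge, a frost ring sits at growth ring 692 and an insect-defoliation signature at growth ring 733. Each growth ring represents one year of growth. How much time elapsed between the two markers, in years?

733 − 692 = 41 growth rings lie between the two events.
At one growth ring per year, 41 years elapsed between them.

41 yr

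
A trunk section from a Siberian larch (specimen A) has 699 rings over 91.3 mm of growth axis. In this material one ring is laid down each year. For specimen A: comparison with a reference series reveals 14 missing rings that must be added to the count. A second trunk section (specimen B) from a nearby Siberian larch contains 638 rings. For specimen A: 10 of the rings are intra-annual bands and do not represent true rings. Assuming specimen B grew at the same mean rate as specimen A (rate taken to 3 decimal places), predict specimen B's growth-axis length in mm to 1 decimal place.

82.9 mm

Specimen A: after corrections the count is 699 − 10 + 14 = 703 rings.
A: 91.3 mm over 703 years gives 91.3 / 703 ≈ 0.130 mm per year.
Length of B = 0.130 × 638 = 82.9 mm.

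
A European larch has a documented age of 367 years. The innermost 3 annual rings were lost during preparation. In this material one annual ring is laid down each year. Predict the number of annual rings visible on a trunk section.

At one annual ring per year, 367 years correspond to 367 annual rings.
Less the 3 uncaptured annual rings: 367 − 3 = 364.

364 annual rings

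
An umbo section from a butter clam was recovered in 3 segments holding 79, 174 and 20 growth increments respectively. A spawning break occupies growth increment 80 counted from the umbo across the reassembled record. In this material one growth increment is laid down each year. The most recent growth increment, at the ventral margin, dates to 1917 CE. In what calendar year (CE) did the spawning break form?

Total growth increments = 79 + 174 + 20 = 273.
Between growth increment 80 and the ventral margin there are 273 − 80 = 193 growth increments.
The growth increment at the ventral margin is 1917 CE, so the spawning break dates to 1917 − 193 = 1724 CE.

1724 CE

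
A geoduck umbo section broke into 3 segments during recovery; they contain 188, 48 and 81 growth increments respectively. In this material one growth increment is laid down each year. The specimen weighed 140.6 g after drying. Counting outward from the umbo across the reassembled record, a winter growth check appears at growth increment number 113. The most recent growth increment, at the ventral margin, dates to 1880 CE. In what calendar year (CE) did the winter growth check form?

1676 CE

Total growth increments = 188 + 48 + 81 = 317.
The winter growth check sits at growth increment 113 from the umbo, so 317 − 113 = 204 growth increments formed after it.
1880 − 204 = 1676 CE.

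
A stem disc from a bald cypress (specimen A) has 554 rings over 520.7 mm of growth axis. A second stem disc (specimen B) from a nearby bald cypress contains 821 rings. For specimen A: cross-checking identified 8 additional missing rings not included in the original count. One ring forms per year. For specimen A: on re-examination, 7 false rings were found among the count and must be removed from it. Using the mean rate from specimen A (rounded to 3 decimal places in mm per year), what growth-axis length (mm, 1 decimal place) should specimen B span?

770.1 mm

Specimen A: correcting the raw count gives 554 − 7 + 8 = 555 true rings.
A: 520.7 mm over 555 years gives 520.7 / 555 ≈ 0.938 mm/yr.
Length of B = 0.938 × 821 = 770.1 mm.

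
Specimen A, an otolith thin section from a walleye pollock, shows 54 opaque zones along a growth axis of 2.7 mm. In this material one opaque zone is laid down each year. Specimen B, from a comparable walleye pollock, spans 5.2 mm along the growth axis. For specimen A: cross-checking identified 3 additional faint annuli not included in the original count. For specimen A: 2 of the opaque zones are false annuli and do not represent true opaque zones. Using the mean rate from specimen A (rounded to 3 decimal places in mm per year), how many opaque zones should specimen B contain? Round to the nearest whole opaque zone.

106 opaque zones

Specimen A: true opaque zone count = 54 − 2 + 3 = 55.
A: Extension rate ≈ 2.7 / 55 = 0.049 mm/yr.
B spans 5.2 / 0.049 = 106.12 years ≈ 106 opaque zones.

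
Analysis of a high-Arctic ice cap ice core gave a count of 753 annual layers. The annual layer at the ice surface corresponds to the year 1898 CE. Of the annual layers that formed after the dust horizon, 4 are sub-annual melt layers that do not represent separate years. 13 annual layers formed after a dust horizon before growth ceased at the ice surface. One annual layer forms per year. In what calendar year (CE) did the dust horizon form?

There are 13 annual layers younger than the dust horizon.
Excluding 4 false annual layers: 13 − 4 = 9.
The annual layer at the ice surface is 1898 CE, so the dust horizon dates to 1898 − 9 = 1889 CE.

1889 CE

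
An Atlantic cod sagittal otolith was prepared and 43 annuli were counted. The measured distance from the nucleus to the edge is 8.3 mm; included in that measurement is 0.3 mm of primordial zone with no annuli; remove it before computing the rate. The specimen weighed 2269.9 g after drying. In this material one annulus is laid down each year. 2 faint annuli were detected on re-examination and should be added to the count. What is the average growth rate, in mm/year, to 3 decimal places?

0.178 mm/year

True annulus count = 43 + 2 = 45.
Removing the 0.3 mm offcut leaves 8.3 − 0.3 = 8.0 mm.
8.0 mm over 45 years gives 8.0 / 45 ≈ 0.178 mm/year.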